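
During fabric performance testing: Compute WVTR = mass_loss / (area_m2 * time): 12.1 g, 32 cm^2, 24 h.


Formula: WVTR = mass_loss / (area * time)
Step 1: Convert area: 32 cm^2 = 0.0032 m^2
Step 2: WVTR = 12.1 g / (0.0032 m^2 * 24 h)
Step 3: WVTR = 12.1 / 0.0768 = 157.6 g/m^2/h

157.6 g/m^2/h


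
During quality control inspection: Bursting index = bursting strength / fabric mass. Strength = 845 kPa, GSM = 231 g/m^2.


Formula: Bursting Index = Bursting Strength / Fabric GSM
BI = 845 kPa / 231 g/m^2
BI = 3.658 kPa/(g/m^2)

3.658 kPa/(g/m^2)


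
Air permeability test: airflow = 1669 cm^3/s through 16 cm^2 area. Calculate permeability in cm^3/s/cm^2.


Formula: Air Permeability = Airflow / Test Area
AP = 1669 cm^3/s / 16 cm^2
AP = 104.3 cm^3/s/cm^2

104.3 cm^3/s/cm^2


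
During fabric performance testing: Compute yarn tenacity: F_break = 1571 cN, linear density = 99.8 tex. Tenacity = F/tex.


Formula: Tenacity = Breaking force / Linear density
Tenacity = 1571 cN / 99.8 tex
Tenacity = 15.74 cN/tex

15.74 cN/tex


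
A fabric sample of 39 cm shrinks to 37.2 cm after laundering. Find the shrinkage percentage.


Formula: Shrinkage% = ((L_before - L_after) / L_before) * 100
Step 1: Shrinkage = 39 - 37.2 = 1.8 cm
Step 2: Shrinkage% = (1.8 / 39) * 100
Step 3: Shrinkage% = 0.046154 * 100 = 4.6154% ≈ 4.6%

4.6%


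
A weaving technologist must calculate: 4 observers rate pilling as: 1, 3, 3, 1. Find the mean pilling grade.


Formula: Mean = sum / count
Sum = 1 + 3 + 3 + 1 = 8
Mean = 8 / 4 = 2.0

2.0


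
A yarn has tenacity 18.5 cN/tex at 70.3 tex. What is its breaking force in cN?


Formula: Breaking force = Tenacity * Linear density
F = 18.5 cN/tex * 70.3 tex
F = 1300.55 cN

1300.55 cN


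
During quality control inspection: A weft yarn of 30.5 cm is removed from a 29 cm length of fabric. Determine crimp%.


Formula: Crimp% = ((L_yarn - L_fabric) / L_fabric) * 100
Step 1: Extension = 30.5 - 29 = 1.5 cm
Step 2: Crimp% = (1.5 / 29) * 100
Step 3: Crimp% = 0.051724 * 100 = 5.1724% ≈ 5.2%

5.2%


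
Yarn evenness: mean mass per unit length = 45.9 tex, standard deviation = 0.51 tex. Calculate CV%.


Formula: CV% = (standard deviation / mean) * 100
Step 1: Ratio = 0.51 / 45.9 = 0.011111
Step 2: CV% = 0.011111 * 100 = 1.1111% ≈ 1.1%

1.1%


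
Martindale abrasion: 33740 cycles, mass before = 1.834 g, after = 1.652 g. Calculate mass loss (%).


Formula: Mass loss% = ((m_before - m_after) / m_before) * 100
Step 1: Mass loss = 1.834 - 1.652 = 0.182 g
Step 2: Ratio = 0.182 / 1.834 = 0.0992366
Step 3: Mass loss% = 0.0992366 * 100 = 9.92366% ≈ 9.92%

9.92%


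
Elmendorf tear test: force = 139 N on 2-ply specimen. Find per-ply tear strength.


Formula: Per-ply strength = Total force / Number of plies
Per-ply = 139 N / 2
Per-ply = 69.5 N

69.5 N


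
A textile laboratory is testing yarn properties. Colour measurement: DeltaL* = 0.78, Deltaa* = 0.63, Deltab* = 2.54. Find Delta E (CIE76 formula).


Formula: Delta E = sqrt(dL*^2 + da*^2 + db*^2)
Step 1: dL*^2 = 0.78^2 = 0.6084
Step 2: da*^2 = 0.63^2 = 0.3969
Step 3: db*^2 = 2.54^2 = 6.4516
Step 4: Sum = 0.6084 + 0.3969 + 6.4516 = 7.4569
Step 5: Delta E = sqrt(7.4569) = 2.73

2.73 Delta E


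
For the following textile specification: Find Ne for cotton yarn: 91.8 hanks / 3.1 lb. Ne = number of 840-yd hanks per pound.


Formula: Ne = hanks / mass_lb
Substituting: Ne = 91.8 / 3.1
Ne = 29.6

29.6 Ne


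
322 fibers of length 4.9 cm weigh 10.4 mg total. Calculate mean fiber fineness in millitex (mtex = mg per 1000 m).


Formula: fineness (mtex) = mass (mg) / total length (km) = (mass_mg / total_length_m) * 1000
Step 1: Convert fiber length: 4.9 cm = 0.049 m
Step 2: Total fiber length = 322 * 0.049 = 15.778 m
Step 3: Linear density = 10.4 mg / 15.778 m = 0.6591 mg/m
Step 4: fineness = 0.6591 * 1000 = 659.1 mtex

659.1 mtex


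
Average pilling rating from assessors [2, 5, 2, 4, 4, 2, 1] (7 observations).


Formula: Mean = sum / count
Sum = 2 + 5 + 2 + 4 + 4 + 2 + 1 = 20
Mean = 20 / 7 = 2.9

2.9


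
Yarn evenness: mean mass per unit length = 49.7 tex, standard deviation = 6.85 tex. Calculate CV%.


Formula: CV% = (standard deviation / mean) * 100
Step 1: Ratio = 6.85 / 49.7 = 0.137827
Step 2: CV% = 0.137827 * 100 = 13.7827% ≈ 13.8%

13.8%


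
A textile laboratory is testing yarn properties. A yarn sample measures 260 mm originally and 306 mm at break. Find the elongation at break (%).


Formula: Elongation (%) = ((L_break - L0) / L0) * 100
Step 1: Extension = 306 - 260 = 46 mm
Step 2: Elongation = (46 / 260) * 100
Step 3: Elongation = 0.176923 * 100 = 17.6923% ≈ 17.7%

17.7%


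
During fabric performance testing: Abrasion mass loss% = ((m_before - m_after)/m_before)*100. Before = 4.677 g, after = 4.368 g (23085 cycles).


Formula: Mass loss% = ((m_before - m_after) / m_before) * 100
Step 1: Mass loss = 4.677 - 4.368 = 0.309 g
Step 2: Ratio = 0.309 / 4.677 = 0.066068
Step 3: Mass loss% = 0.066068 * 100 = 6.6068% ≈ 6.61%

6.61%


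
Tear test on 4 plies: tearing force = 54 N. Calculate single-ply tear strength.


Formula: Per-ply strength = Total force / Number of plies
Per-ply = 54 N / 4
Per-ply = 13.5 N

13.5 N


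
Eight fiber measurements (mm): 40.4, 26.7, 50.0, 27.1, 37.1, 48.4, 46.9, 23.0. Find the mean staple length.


Formula: Mean = sum of lengths / count
Sum = 40.4 + 26.7 + 50.0 + 27.1 + 37.1 + 48.4 + 46.9 + 23.0
Sum = 299.6 mm
Mean = 299.6 / 8 = 37.45 mm

37.45 mm


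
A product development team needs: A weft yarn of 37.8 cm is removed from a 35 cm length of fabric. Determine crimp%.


Formula: Crimp% = ((L_yarn - L_fabric) / L_fabric) * 100
Step 1: Extension = 37.8 - 35 = 2.8 cm
Step 2: Crimp% = (2.8 / 35) * 100
Step 3: Crimp% = 0.08 * 100 = 8.0%

8.0%


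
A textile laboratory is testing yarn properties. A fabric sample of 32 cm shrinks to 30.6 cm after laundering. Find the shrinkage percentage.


Formula: Shrinkage% = ((L_before - L_after) / L_before) * 100
Step 1: Shrinkage = 32 - 30.6 = 1.4 cm
Step 2: Shrinkage% = (1.4 / 32) * 100
Step 3: Shrinkage% = 0.04375 * 100 = 4.375% ≈ 4.4%

4.4%


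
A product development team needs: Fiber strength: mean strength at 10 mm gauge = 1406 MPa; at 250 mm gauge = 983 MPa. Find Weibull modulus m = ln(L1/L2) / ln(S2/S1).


Formula: m = ln(L1/L2) / ln(S2/S1)
Step 1: ln(L1/L2) = ln(10/250) = -3.21888
Step 2: S2/S1 = 983/1406 = 0.69915
Step 3: ln(S2/S1) = ln(0.69915) = -0.35789
Step 4: m = -3.21888 / -0.35789 = 8.99

8.99 (Weibull m)


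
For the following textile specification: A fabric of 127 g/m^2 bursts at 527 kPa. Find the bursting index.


Formula: Bursting Index = Bursting Strength / Fabric GSM
BI = 527 kPa / 127 g/m^2
BI = 4.150 kPa/(g/m^2)

4.150 kPa/(g/m^2)


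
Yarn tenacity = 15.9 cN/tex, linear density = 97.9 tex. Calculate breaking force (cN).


Formula: Breaking force = Tenacity * Linear density
F = 15.9 cN/tex * 97.9 tex
F = 1556.61 cN

1556.61 cN


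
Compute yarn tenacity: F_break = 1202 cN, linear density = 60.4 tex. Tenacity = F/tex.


Formula: Tenacity = Breaking force / Linear density
Tenacity = 1202 cN / 60.4 tex
Tenacity = 19.90 cN/tex

19.90 cN/tex


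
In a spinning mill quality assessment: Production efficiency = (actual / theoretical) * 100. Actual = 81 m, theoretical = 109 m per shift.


Formula: Efficiency% = (Actual output / Theoretical output) * 100
Efficiency% = (81 / 109) * 100
Efficiency% = 0.743119 * 100 = 74.3119% ≈ 74.3%

74.3%


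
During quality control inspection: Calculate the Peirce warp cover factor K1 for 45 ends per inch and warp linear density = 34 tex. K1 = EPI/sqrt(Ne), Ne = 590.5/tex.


Formula: K1 = EPI / sqrt(Ne), with Ne = 590.5 / tex_warp
Step 1: Ne = 590.5 / 34 = 17.368
Step 2: sqrt(Ne) = sqrt(17.368) = 4.1675
Step 3: K1 = 45 / 4.1675 = 10.8

10.8


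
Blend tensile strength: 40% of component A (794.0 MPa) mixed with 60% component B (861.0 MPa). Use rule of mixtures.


Formula: Blend property = (fraction_A * property_A) + (fraction_B * property_B)
Step 1: Contribution A = 40/100 * 794.0 MPa = 317.6 MPa
Step 2: Contribution B = 60/100 * 861.0 MPa = 516.6 MPa
Step 3: Blend tensile strength = 317.6 + 516.6 = 834.2 MPa

834.2 MPa


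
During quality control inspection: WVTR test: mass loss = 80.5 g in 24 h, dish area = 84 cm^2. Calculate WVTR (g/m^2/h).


Formula: WVTR = mass_loss / (area * time)
Step 1: Convert area: 84 cm^2 = 0.0084 m^2
Step 2: WVTR = 80.5 g / (0.0084 m^2 * 24 h)
Step 3: WVTR = 80.5 / 0.2016 = 399.3 g/m^2/h

399.3 g/m^2/h


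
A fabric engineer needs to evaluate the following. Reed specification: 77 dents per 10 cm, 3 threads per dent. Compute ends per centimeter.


Formula: EPC = (dents per 10 cm * ends per dent) / 10
Step 1: Total ends per 10 cm = 77 * 3 = 231
Step 2: EPC = 231 / 10 = 23.1 ends/cm

23.1 ends/cm


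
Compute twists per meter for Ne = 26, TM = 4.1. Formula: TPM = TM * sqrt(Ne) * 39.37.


Formula: TPM = TM * sqrt(Ne) * 39.37
Step 1: sqrt(Ne) = sqrt(26) = 5.099
Step 2: TM * sqrt(Ne) = 4.1 * 5.099 = 20.9059
Step 3: TPM = 20.9059 * 39.37 = 823 twists/m

823 twists/m


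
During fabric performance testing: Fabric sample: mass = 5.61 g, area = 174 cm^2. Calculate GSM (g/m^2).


Formula: GSM = mass_g / area_m2
Step 1: Convert area: 174 cm^2 = 174 / 10000 = 0.0174 m^2
Step 2: GSM = 5.61 g / 0.0174 m^2 = 322.4 g/m^2

322.4 g/m^2


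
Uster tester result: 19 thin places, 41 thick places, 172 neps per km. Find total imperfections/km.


Formula: Total = thin places + thick places + neps
Total = 19 + 41 + 172
Total = 232 imperfections/km

232 imperfections/km


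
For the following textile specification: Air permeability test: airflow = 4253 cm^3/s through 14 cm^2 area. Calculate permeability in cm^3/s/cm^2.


Formula: Air Permeability = Airflow / Test Area
AP = 4253 cm^3/s / 14 cm^2
AP = 303.8 cm^3/s/cm^2

303.8 cm^3/s/cm^2


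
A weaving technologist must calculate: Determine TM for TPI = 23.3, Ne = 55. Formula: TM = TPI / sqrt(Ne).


Formula: TM = TPI / sqrt(Ne)
Step 1: sqrt(Ne) = sqrt(55) = 7.4162
Step 2: TM = 23.3 / 7.4162 = 3.14

3.14 TM


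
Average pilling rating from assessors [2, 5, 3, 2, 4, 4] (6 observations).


Formula: Mean = sum / count
Sum = 2 + 5 + 3 + 2 + 4 + 4 = 20
Mean = 20 / 6 = 3.3

3.3


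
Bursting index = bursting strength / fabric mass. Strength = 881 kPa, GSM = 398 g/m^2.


Formula: Bursting Index = Bursting Strength / Fabric GSM
BI = 881 kPa / 398 g/m^2
BI = 2.214 kPa/(g/m^2)

2.214 kPa/(g/m^2)


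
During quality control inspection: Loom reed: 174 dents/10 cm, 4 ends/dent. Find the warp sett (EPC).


Formula: EPC = (dents per 10 cm * ends per dent) / 10
Step 1: Total ends per 10 cm = 174 * 4 = 696
Step 2: EPC = 696 / 10 = 69.6 ends/cm

69.6 ends/cm


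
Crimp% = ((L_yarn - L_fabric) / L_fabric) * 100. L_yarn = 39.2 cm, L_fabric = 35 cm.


Formula: Crimp% = ((L_yarn - L_fabric) / L_fabric) * 100
Step 1: Extension = 39.2 - 35 = 4.2 cm
Step 2: Crimp% = (4.2 / 35) * 100
Step 3: Crimp% = 0.12 * 100 = 12.0%

12.0%


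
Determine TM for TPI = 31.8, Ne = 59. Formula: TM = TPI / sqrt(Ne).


Formula: TM = TPI / sqrt(Ne)
Step 1: sqrt(Ne) = sqrt(59) = 7.6811
Step 2: TM = 31.8 / 7.6811 = 4.14

4.14 TM


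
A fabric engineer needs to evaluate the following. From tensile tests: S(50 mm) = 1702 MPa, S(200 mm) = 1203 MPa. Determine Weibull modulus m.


Formula: m = ln(L1/L2) / ln(S2/S1)
Step 1: ln(L1/L2) = ln(50/200) = -1.38629
Step 2: S2/S1 = 1203/1702 = 0.70682
Step 3: ln(S2/S1) = ln(0.70682) = -0.34698
Step 4: m = -1.38629 / -0.34698 = 4.00

4.00 (Weibull m)


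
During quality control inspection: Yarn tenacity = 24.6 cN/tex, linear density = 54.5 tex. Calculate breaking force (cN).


Formula: Breaking force = Tenacity * Linear density
F = 24.6 cN/tex * 54.5 tex
F = 1340.70 cN

1340.70 cN


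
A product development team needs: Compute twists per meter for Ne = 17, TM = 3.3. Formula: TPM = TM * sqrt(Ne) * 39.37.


Formula: TPM = TM * sqrt(Ne) * 39.37
Step 1: sqrt(Ne) = sqrt(17) = 4.1231
Step 2: TM * sqrt(Ne) = 3.3 * 4.1231 = 13.6062
Step 3: TPM = 13.6062 * 39.37 = 536 twists/m

536 twists/m


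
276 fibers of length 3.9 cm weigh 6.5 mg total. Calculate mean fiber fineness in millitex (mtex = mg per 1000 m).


Formula: fineness (mtex) = mass (mg) / total length (km) = (mass_mg / total_length_m) * 1000
Step 1: Convert fiber length: 3.9 cm = 0.039 m
Step 2: Total fiber length = 276 * 0.039 = 10.764 m
Step 3: Linear density = 6.5 mg / 10.764 m = 0.6039 mg/m
Step 4: fineness = 0.6039 * 1000 = 603.9 mtex

603.9 mtex


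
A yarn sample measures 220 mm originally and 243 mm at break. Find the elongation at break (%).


Formula: Elongation (%) = ((L_break - L0) / L0) * 100
Step 1: Extension = 243 - 220 = 23 mm
Step 2: Elongation = (23 / 220) * 100
Step 3: Elongation = 0.104545 * 100 = 10.4545% ≈ 10.5%

10.5%


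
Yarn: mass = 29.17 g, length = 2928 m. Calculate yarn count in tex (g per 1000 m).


Formula: Tex = (mass_g / length_m) * 1000
Substituting: Tex = (29.17 / 2928) * 1000
Intermediate: 29.17 / 2928 = 0.00996243 g/m
Tex = 0.00996243 * 1000 = 9.96 tex

9.96 tex


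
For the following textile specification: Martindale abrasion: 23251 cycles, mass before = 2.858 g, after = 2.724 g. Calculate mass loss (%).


Formula: Mass loss% = ((m_before - m_after) / m_before) * 100
Step 1: Mass loss = 2.858 - 2.724 = 0.134 g
Step 2: Ratio = 0.134 / 2.858 = 0.0468859
Step 3: Mass loss% = 0.0468859 * 100 = 4.68859% ≈ 4.69%

4.69%


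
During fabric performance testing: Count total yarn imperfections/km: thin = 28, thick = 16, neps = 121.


Formula: Total = thin places + thick places + neps
Total = 28 + 16 + 121
Total = 165 imperfections/km

165 imperfections/km


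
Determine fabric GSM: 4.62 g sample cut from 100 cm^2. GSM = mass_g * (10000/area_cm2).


Formula: GSM = mass_g / area_m2
Step 1: Convert area: 100 cm^2 = 100 / 10000 = 0.01 m^2
Step 2: GSM = 4.62 g / 0.01 m^2 = 462.0 g/m^2

462.0 g/m^2


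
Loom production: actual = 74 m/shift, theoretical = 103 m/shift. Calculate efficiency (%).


Formula: Efficiency% = (Actual output / Theoretical output) * 100
Efficiency% = (74 / 103) * 100
Efficiency% = 0.718447 * 100 = 71.8447% ≈ 71.8%

71.8%


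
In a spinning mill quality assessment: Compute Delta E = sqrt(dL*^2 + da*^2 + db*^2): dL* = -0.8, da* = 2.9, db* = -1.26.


Formula: Delta E = sqrt(dL*^2 + da*^2 + db*^2)
Step 1: dL*^2 = (-0.8)^2 = 0.64
Step 2: da*^2 = 2.9^2 = 8.41
Step 3: db*^2 = (-1.26)^2 = 1.5876
Step 4: Sum = 0.64 + 8.41 + 1.5876 = 10.6376
Step 5: Delta E = sqrt(10.6376) = 3.26

3.26 Delta E


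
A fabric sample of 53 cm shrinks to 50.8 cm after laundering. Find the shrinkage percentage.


Formula: Shrinkage% = ((L_before - L_after) / L_before) * 100
Step 1: Shrinkage = 53 - 50.8 = 2.2 cm
Step 2: Shrinkage% = (2.2 / 53) * 100
Step 3: Shrinkage% = 0.041509 * 100 = 4.1509% ≈ 4.2%

4.2%


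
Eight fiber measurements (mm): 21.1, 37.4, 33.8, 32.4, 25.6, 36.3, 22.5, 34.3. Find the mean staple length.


Formula: Mean = sum of lengths / count
Sum = 21.1 + 37.4 + 33.8 + 32.4 + 25.6 + 36.3 + 22.5 + 34.3
Sum = 243.4 mm
Mean = 243.4 / 8 = 30.43 mm

30.43 mm


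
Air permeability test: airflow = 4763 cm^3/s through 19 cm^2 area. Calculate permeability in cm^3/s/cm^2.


Formula: Air Permeability = Airflow / Test Area
AP = 4763 cm^3/s / 19 cm^2
AP = 250.7 cm^3/s/cm^2

250.7 cm^3/s/cm^2


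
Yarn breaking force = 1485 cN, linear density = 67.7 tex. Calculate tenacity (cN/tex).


Formula: Tenacity = Breaking force / Linear density
Tenacity = 1485 cN / 67.7 tex
Tenacity = 21.94 cN/tex

21.94 cN/tex


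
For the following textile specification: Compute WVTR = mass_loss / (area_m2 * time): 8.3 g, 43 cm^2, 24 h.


Formula: WVTR = mass_loss / (area * time)
Step 1: Convert area: 43 cm^2 = 0.0043 m^2
Step 2: WVTR = 8.3 g / (0.0043 m^2 * 24 h)
Step 3: WVTR = 8.3 / 0.1032 = 80.4 g/m^2/h

80.4 g/m^2/h


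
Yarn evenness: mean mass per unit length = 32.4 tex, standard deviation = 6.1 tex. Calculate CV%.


Formula: CV% = (standard deviation / mean) * 100
Step 1: Ratio = 6.1 / 32.4 = 0.188272
Step 2: CV% = 0.188272 * 100 = 18.8272% ≈ 18.8%

18.8%


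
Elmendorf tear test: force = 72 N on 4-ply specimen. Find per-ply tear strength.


Formula: Per-ply strength = Total force / Number of plies
Per-ply = 72 N / 4
Per-ply = 18 N

18 N


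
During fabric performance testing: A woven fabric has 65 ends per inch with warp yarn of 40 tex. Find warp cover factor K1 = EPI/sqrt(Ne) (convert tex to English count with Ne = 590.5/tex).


Formula: K1 = EPI / sqrt(Ne), with Ne = 590.5 / tex_warp
Step 1: Ne = 590.5 / 40 = 14.763
Step 2: sqrt(Ne) = sqrt(14.763) = 3.8423
Step 3: K1 = 65 / 3.8423 = 16.9

16.9


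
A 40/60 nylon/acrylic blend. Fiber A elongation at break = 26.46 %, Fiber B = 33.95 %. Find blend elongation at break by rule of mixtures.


Formula: Blend property = (fraction_A * property_A) + (fraction_B * property_B)
Step 1: Contribution A = 40/100 * 26.46 % = 10.584 %
Step 2: Contribution B = 60/100 * 33.95 % = 20.37 %
Step 3: Blend elongation at break = 10.584 + 20.37 = 30.954 %

30.954 %


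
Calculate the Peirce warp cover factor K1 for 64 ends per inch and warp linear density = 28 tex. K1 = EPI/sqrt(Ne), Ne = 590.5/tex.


Formula: K1 = EPI / sqrt(Ne), with Ne = 590.5 / tex_warp
Step 1: Ne = 590.5 / 28 = 21.089
Step 2: sqrt(Ne) = sqrt(21.089) = 4.5923
Step 3: K1 = 64 / 4.5923 = 13.9

13.9


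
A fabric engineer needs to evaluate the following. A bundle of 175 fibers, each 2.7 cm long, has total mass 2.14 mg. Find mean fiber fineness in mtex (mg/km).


Formula: fineness (mtex) = mass (mg) / total length (km) = (mass_mg / total_length_m) * 1000
Step 1: Convert fiber length: 2.7 cm = 0.027 m
Step 2: Total fiber length = 175 * 0.027 = 4.725 m
Step 3: Linear density = 2.14 mg / 4.725 m = 0.4529 mg/m
Step 4: fineness = 0.4529 * 1000 = 452.9 mtex

452.9 mtex


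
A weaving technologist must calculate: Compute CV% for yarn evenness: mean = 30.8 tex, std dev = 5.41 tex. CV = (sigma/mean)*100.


Formula: CV% = (standard deviation / mean) * 100
Step 1: Ratio = 5.41 / 30.8 = 0.175649
Step 2: CV% = 0.175649 * 100 = 17.5649% ≈ 17.6%

17.6%


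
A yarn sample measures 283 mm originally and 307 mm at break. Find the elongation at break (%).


Formula: Elongation (%) = ((L_break - L0) / L0) * 100
Step 1: Extension = 307 - 283 = 24 mm
Step 2: Elongation = (24 / 283) * 100
Step 3: Elongation = 0.084806 * 100 = 8.4806% ≈ 8.5%

8.5%


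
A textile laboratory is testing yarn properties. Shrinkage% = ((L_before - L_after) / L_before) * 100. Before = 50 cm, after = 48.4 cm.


Formula: Shrinkage% = ((L_before - L_after) / L_before) * 100
Step 1: Shrinkage = 50 - 48.4 = 1.6 cm
Step 2: Shrinkage% = (1.6 / 50) * 100
Step 3: Shrinkage% = 0.032 * 100 = 3.2%

3.2%


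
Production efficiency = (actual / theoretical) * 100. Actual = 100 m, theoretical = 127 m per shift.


Formula: Efficiency% = (Actual output / Theoretical output) * 100
Efficiency% = (100 / 127) * 100
Efficiency% = 0.787402 * 100 = 78.7402% ≈ 78.7%

78.7%


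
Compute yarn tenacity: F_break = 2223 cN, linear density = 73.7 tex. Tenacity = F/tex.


Formula: Tenacity = Breaking force / Linear density
Tenacity = 2223 cN / 73.7 tex
Tenacity = 30.16 cN/tex

30.16 cN/tex


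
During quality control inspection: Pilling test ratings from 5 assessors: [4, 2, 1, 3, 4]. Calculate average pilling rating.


Formula: Mean = sum / count
Sum = 4 + 2 + 1 + 3 + 4 = 14
Mean = 14 / 5 = 2.8

2.8


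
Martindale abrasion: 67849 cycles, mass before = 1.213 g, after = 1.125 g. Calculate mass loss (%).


Formula: Mass loss% = ((m_before - m_after) / m_before) * 100
Step 1: Mass loss = 1.213 - 1.125 = 0.088 g
Step 2: Ratio = 0.088 / 1.213 = 0.0725474
Step 3: Mass loss% = 0.0725474 * 100 = 7.25474% ≈ 7.25%

7.25%


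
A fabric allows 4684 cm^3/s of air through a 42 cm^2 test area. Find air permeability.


Formula: Air Permeability = Airflow / Test Area
AP = 4684 cm^3/s / 42 cm^2
AP = 111.5 cm^3/s/cm^2

111.5 cm^3/s/cm^2


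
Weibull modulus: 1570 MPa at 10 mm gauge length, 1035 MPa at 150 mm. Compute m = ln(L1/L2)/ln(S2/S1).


Formula: m = ln(L1/L2) / ln(S2/S1)
Step 1: ln(L1/L2) = ln(10/150) = -2.70805
Step 2: S2/S1 = 1035/1570 = 0.65924
Step 3: ln(S2/S1) = ln(0.65924) = -0.41667
Step 4: m = -2.70805 / -0.41667 = 6.50

6.50 (Weibull m)


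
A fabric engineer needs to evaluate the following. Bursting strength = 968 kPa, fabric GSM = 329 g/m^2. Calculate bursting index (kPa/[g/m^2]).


Formula: Bursting Index = Bursting Strength / Fabric GSM
BI = 968 kPa / 329 g/m^2
BI = 2.942 kPa/(g/m^2)

2.942 kPa/(g/m^2)


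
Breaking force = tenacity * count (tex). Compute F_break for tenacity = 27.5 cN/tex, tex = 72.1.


Formula: Breaking force = Tenacity * Linear density
F = 27.5 cN/tex * 72.1 tex
F = 1982.75 cN

1982.75 cN


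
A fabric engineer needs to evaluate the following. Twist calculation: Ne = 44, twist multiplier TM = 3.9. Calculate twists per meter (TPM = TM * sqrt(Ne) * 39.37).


Formula: TPM = TM * sqrt(Ne) * 39.37
Step 1: sqrt(Ne) = sqrt(44) = 6.6332
Step 2: TM * sqrt(Ne) = 3.9 * 6.6332 = 25.8695
Step 3: TPM = 25.8695 * 39.37 = 1018 twists/m

1018 twists/m


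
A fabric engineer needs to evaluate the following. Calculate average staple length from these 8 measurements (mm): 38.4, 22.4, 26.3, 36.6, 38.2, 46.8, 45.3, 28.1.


Formula: Mean = sum of lengths / count
Sum = 38.4 + 22.4 + 26.3 + 36.6 + 38.2 + 46.8 + 45.3 + 28.1
Sum = 282.1 mm
Mean = 282.1 / 8 = 35.26 mm

35.26 mm


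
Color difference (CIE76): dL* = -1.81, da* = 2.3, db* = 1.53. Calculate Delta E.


Formula: Delta E = sqrt(dL*^2 + da*^2 + db*^2)
Step 1: dL*^2 = (-1.81)^2 = 3.2761
Step 2: da*^2 = 2.3^2 = 5.29
Step 3: db*^2 = 1.53^2 = 2.3409
Step 4: Sum = 3.2761 + 5.29 + 2.3409 = 10.907
Step 5: Delta E = sqrt(10.907) = 3.3

3.3 Delta E


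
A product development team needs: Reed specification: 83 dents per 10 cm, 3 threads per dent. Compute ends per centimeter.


Formula: EPC = (dents per 10 cm * ends per dent) / 10
Step 1: Total ends per 10 cm = 83 * 3 = 249
Step 2: EPC = 249 / 10 = 24.9 ends/cm

24.9 ends/cm


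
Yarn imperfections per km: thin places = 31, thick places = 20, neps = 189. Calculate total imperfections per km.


Formula: Total = thin places + thick places + neps
Total = 31 + 20 + 189
Total = 240 imperfections/km

240 imperfections/km


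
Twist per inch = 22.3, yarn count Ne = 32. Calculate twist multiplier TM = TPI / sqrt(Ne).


Formula: TM = TPI / sqrt(Ne)
Step 1: sqrt(Ne) = sqrt(32) = 5.6569
Step 2: TM = 22.3 / 5.6569 = 3.94

3.94 TM


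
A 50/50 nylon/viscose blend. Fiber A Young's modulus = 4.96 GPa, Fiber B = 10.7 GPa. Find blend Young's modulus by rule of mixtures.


Formula: Blend property = (fraction_A * property_A) + (fraction_B * property_B)
Step 1: Contribution A = 50/100 * 4.96 GPa = 2.48 GPa
Step 2: Contribution B = 50/100 * 10.7 GPa = 5.35 GPa
Step 3: Blend Young's modulus = 2.48 + 5.35 = 7.83 GPa

7.83 GPa


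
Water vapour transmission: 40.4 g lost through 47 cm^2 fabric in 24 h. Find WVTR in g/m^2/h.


Formula: WVTR = mass_loss / (area * time)
Step 1: Convert area: 47 cm^2 = 0.0047 m^2
Step 2: WVTR = 40.4 g / (0.0047 m^2 * 24 h)
Step 3: WVTR = 40.4 / 0.1128 = 358.2 g/m^2/h

358.2 g/m^2/h


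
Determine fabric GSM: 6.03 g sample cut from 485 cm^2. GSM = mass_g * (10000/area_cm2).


Formula: GSM = mass_g / area_m2
Step 1: Convert area: 485 cm^2 = 485 / 10000 = 0.0485 m^2
Step 2: GSM = 6.03 g / 0.0485 m^2 = 124.3 g/m^2

124.3 g/m^2


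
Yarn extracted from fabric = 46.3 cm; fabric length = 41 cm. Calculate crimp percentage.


Formula: Crimp% = ((L_yarn - L_fabric) / L_fabric) * 100
Step 1: Extension = 46.3 - 41 = 5.3 cm
Step 2: Crimp% = (5.3 / 41) * 100
Step 3: Crimp% = 0.129268 * 100 = 12.9268% ≈ 12.9%

12.9%


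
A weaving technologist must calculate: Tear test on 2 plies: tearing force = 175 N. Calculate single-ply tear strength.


Formula: Per-ply strength = Total force / Number of plies
Per-ply = 175 N / 2
Per-ply = 87.5 N

87.5 N


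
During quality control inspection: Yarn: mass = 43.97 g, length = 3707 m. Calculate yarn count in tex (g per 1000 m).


Formula: Tex = (mass_g / length_m) * 1000
Substituting: Tex = (43.97 / 3707) * 1000
Intermediate: 43.97 / 3707 = 0.01186134 g/m
Tex = 0.01186134 * 1000 = 11.86 tex

11.86 tex


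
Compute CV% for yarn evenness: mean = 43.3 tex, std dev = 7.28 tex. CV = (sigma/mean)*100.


Formula: CV% = (standard deviation / mean) * 100
Step 1: Ratio = 7.28 / 43.3 = 0.168129
Step 2: CV% = 0.168129 * 100 = 16.8129% ≈ 16.8%

16.8%


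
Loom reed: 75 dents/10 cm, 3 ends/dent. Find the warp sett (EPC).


Formula: EPC = (dents per 10 cm * ends per dent) / 10
Step 1: Total ends per 10 cm = 75 * 3 = 225
Step 2: EPC = 225 / 10 = 22.5 ends/cm

22.5 ends/cm


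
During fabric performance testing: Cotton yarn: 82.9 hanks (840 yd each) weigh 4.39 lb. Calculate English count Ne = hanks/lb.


Formula: Ne = hanks / mass_lb
Substituting: Ne = 82.9 / 4.39
Ne = 18.9

18.9 Ne


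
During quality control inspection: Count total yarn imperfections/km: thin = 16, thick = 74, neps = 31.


Formula: Total = thin places + thick places + neps
Total = 16 + 74 + 31
Total = 121 imperfections/km

121 imperfections/km


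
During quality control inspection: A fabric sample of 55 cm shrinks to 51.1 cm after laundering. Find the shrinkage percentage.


Formula: Shrinkage% = ((L_before - L_after) / L_before) * 100
Step 1: Shrinkage = 55 - 51.1 = 3.9 cm
Step 2: Shrinkage% = (3.9 / 55) * 100
Step 3: Shrinkage% = 0.070909 * 100 = 7.0909% ≈ 7.1%

7.1%


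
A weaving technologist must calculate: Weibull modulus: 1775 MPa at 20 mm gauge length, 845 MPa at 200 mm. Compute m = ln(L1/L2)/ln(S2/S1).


Formula: m = ln(L1/L2) / ln(S2/S1)
Step 1: ln(L1/L2) = ln(20/200) = -2.30259
Step 2: S2/S1 = 845/1775 = 0.47606
Step 3: ln(S2/S1) = ln(0.47606) = -0.74221
Step 4: m = -2.30259 / -0.74221 = 3.10

3.10 (Weibull m)


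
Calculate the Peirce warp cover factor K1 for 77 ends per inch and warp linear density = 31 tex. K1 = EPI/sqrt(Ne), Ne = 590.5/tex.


Formula: K1 = EPI / sqrt(Ne), with Ne = 590.5 / tex_warp
Step 1: Ne = 590.5 / 31 = 19.048
Step 2: sqrt(Ne) = sqrt(19.048) = 4.3644
Step 3: K1 = 77 / 4.3644 = 17.6

17.6


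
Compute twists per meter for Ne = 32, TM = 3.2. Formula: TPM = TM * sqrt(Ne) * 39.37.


Formula: TPM = TM * sqrt(Ne) * 39.37
Step 1: sqrt(Ne) = sqrt(32) = 5.6569
Step 2: TM * sqrt(Ne) = 3.2 * 5.6569 = 18.1021
Step 3: TPM = 18.1021 * 39.37 = 713 twists/m

713 twists/m


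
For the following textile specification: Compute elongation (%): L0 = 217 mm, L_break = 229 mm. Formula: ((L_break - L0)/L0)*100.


Formula: Elongation (%) = ((L_break - L0) / L0) * 100
Step 1: Extension = 229 - 217 = 12 mm
Step 2: Elongation = (12 / 217) * 100
Step 3: Elongation = 0.0553 * 100 = 5.53% ≈ 5.5%

5.5%


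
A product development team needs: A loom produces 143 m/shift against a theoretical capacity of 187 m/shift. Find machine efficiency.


Formula: Efficiency% = (Actual output / Theoretical output) * 100
Efficiency% = (143 / 187) * 100
Efficiency% = 0.764706 * 100 = 76.4706% ≈ 76.5%

76.5%


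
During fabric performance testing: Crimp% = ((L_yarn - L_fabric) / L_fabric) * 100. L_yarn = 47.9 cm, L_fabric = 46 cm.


Formula: Crimp% = ((L_yarn - L_fabric) / L_fabric) * 100
Step 1: Extension = 47.9 - 46 = 1.9 cm
Step 2: Crimp% = (1.9 / 46) * 100
Step 3: Crimp% = 0.041304 * 100 = 4.1304% ≈ 4.1%

4.1%


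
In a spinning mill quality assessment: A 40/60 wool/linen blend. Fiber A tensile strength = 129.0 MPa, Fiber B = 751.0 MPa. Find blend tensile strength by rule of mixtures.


Formula: Blend property = (fraction_A * property_A) + (fraction_B * property_B)
Step 1: Contribution A = 40/100 * 129.0 MPa = 51.6 MPa
Step 2: Contribution B = 60/100 * 751.0 MPa = 450.6 MPa
Step 3: Blend tensile strength = 51.6 + 450.6 = 502.2 MPa

502.2 MPa


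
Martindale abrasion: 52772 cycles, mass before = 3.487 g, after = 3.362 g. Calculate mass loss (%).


Formula: Mass loss% = ((m_before - m_after) / m_before) * 100
Step 1: Mass loss = 3.487 - 3.362 = 0.125 g
Step 2: Ratio = 0.125 / 3.487 = 0.0358474
Step 3: Mass loss% = 0.0358474 * 100 = 3.58474% ≈ 3.58%

3.58%


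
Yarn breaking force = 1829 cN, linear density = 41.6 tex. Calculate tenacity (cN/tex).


Formula: Tenacity = Breaking force / Linear density
Tenacity = 1829 cN / 41.6 tex
Tenacity = 43.97 cN/tex

43.97 cN/tex


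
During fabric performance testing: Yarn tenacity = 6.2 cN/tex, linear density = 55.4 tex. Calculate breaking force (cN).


Formula: Breaking force = Tenacity * Linear density
F = 6.2 cN/tex * 55.4 tex
F = 343.48 cN

343.48 cN


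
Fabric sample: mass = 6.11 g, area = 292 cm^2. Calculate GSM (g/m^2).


Formula: GSM = mass_g / area_m2
Step 1: Convert area: 292 cm^2 = 292 / 10000 = 0.0292 m^2
Step 2: GSM = 6.11 g / 0.0292 m^2 = 209.2 g/m^2

209.2 g/m^2


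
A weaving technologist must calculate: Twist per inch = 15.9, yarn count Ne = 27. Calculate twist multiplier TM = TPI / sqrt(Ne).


Formula: TM = TPI / sqrt(Ne)
Step 1: sqrt(Ne) = sqrt(27) = 5.1962
Step 2: TM = 15.9 / 5.1962 = 3.06

3.06 TM


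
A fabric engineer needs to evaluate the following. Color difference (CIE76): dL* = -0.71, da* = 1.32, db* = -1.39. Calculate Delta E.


Formula: Delta E = sqrt(dL*^2 + da*^2 + db*^2)
Step 1: dL*^2 = (-0.71)^2 = 0.5041
Step 2: da*^2 = 1.32^2 = 1.7424
Step 3: db*^2 = (-1.39)^2 = 1.9321
Step 4: Sum = 0.5041 + 1.7424 + 1.9321 = 4.1786
Step 5: Delta E = sqrt(4.1786) = 2.04

2.04 Delta E


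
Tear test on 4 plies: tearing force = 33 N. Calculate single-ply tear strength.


Formula: Per-ply strength = Total force / Number of plies
Per-ply = 33 N / 4
Per-ply = 8.25 N

8.25 N


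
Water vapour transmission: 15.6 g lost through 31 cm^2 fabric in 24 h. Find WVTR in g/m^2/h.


Formula: WVTR = mass_loss / (area * time)
Step 1: Convert area: 31 cm^2 = 0.0031 m^2
Step 2: WVTR = 15.6 g / (0.0031 m^2 * 24 h)
Step 3: WVTR = 15.6 / 0.0744 = 209.7 g/m^2/h

209.7 g/m^2/h


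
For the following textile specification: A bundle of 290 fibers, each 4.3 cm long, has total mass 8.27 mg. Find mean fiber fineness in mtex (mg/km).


Formula: fineness (mtex) = mass (mg) / total length (km) = (mass_mg / total_length_m) * 1000
Step 1: Convert fiber length: 4.3 cm = 0.043 m
Step 2: Total fiber length = 290 * 0.043 = 12.47 m
Step 3: Linear density = 8.27 mg / 12.47 m = 0.6632 mg/m
Step 4: fineness = 0.6632 * 1000 = 663.2 mtex

663.2 mtex


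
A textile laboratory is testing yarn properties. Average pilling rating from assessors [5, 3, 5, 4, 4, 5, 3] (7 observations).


Formula: Mean = sum / count
Sum = 5 + 3 + 5 + 4 + 4 + 5 + 3 = 29
Mean = 29 / 7 = 4.1

4.1


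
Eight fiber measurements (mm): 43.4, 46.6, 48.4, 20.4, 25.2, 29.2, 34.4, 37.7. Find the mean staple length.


Formula: Mean = sum of lengths / count
Sum = 43.4 + 46.6 + 48.4 + 20.4 + 25.2 + 29.2 + 34.4 + 37.7
Sum = 285.3 mm
Mean = 285.3 / 8 = 35.66 mm

35.66 mm


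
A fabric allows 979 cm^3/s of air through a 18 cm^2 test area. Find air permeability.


Formula: Air Permeability = Airflow / Test Area
AP = 979 cm^3/s / 18 cm^2
AP = 54.4 cm^3/s/cm^2

54.4 cm^3/s/cm^2


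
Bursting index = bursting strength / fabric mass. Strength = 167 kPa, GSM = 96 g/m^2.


Formula: Bursting Index = Bursting Strength / Fabric GSM
BI = 167 kPa / 96 g/m^2
BI = 1.740 kPa/(g/m^2)

1.740 kPa/(g/m^2)


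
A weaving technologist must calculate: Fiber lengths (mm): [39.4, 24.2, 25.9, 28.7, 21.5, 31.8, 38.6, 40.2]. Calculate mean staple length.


Formula: Mean = sum of lengths / count
Sum = 39.4 + 24.2 + 25.9 + 28.7 + 21.5 + 31.8 + 38.6 + 40.2
Sum = 250.3 mm
Mean = 250.3 / 8 = 31.29 mm

31.29 mm


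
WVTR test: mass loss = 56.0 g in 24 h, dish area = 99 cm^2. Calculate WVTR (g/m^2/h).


Formula: WVTR = mass_loss / (area * time)
Step 1: Convert area: 99 cm^2 = 0.0099 m^2
Step 2: WVTR = 56.0 g / (0.0099 m^2 * 24 h)
Step 3: WVTR = 56.0 / 0.2376 = 235.7 g/m^2/h

235.7 g/m^2/h


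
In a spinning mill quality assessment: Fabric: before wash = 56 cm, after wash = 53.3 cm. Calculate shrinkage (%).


Formula: Shrinkage% = ((L_before - L_after) / L_before) * 100
Step 1: Shrinkage = 56 - 53.3 = 2.7 cm
Step 2: Shrinkage% = (2.7 / 56) * 100
Step 3: Shrinkage% = 0.048214 * 100 = 4.8214% ≈ 4.8%

4.8%


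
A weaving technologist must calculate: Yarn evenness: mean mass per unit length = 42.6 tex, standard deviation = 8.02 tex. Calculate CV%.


Formula: CV% = (standard deviation / mean) * 100
Step 1: Ratio = 8.02 / 42.6 = 0.188263
Step 2: CV% = 0.188263 * 100 = 18.8263% ≈ 18.8%

18.8%


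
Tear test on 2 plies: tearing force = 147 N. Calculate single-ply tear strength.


Formula: Per-ply strength = Total force / Number of plies
Per-ply = 147 N / 2
Per-ply = 73.5 N

73.5 N


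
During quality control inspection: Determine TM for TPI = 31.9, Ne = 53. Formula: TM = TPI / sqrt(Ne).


Formula: TM = TPI / sqrt(Ne)
Step 1: sqrt(Ne) = sqrt(53) = 7.2801
Step 2: TM = 31.9 / 7.2801 = 4.38

4.38 TM


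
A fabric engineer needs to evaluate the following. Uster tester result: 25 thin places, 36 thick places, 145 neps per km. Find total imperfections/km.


Formula: Total = thin places + thick places + neps
Total = 25 + 36 + 145
Total = 206 imperfections/km

206 imperfections/km


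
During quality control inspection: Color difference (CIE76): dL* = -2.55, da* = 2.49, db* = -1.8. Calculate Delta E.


Formula: Delta E = sqrt(dL*^2 + da*^2 + db*^2)
Step 1: dL*^2 = (-2.55)^2 = 6.5025
Step 2: da*^2 = 2.49^2 = 6.2001
Step 3: db*^2 = (-1.8)^2 = 3.24
Step 4: Sum = 6.5025 + 6.2001 + 3.24 = 15.9426
Step 5: Delta E = sqrt(15.9426) = 3.99

3.99 Delta E


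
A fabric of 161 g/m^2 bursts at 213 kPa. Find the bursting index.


Formula: Bursting Index = Bursting Strength / Fabric GSM
BI = 213 kPa / 161 g/m^2
BI = 1.323 kPa/(g/m^2)

1.323 kPa/(g/m^2)


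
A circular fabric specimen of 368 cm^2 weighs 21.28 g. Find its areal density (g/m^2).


Formula: GSM = mass_g / area_m2
Step 1: Convert area: 368 cm^2 = 368 / 10000 = 0.0368 m^2
Step 2: GSM = 21.28 g / 0.0368 m^2 = 578.3 g/m^2

578.3 g/m^2


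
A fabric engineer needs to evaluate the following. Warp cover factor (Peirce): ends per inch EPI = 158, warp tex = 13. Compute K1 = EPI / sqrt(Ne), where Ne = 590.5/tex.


Formula: K1 = EPI / sqrt(Ne), with Ne = 590.5 / tex_warp
Step 1: Ne = 590.5 / 13 = 45.423
Step 2: sqrt(Ne) = sqrt(45.423) = 6.7397
Step 3: K1 = 158 / 6.7397 = 23.4

23.4


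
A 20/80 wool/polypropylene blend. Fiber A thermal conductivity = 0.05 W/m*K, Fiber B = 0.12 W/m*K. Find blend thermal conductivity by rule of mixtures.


Formula: Blend property = (fraction_A * property_A) + (fraction_B * property_B)
Step 1: Contribution A = 20/100 * 0.05 W/m*K = 0.01 W/m*K
Step 2: Contribution B = 80/100 * 0.12 W/m*K = 0.096 W/m*K
Step 3: Blend thermal conductivity = 0.01 + 0.096 = 0.106 W/m*K

0.106 W/m*K


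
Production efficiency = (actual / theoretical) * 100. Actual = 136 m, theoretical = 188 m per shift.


Formula: Efficiency% = (Actual output / Theoretical output) * 100
Efficiency% = (136 / 188) * 100
Efficiency% = 0.723404 * 100 = 72.3404% ≈ 72.3%

72.3%


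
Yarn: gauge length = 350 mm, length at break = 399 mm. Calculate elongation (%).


Formula: Elongation (%) = ((L_break - L0) / L0) * 100
Step 1: Extension = 399 - 350 = 49 mm
Step 2: Elongation = (49 / 350) * 100
Step 3: Elongation = 0.14 * 100 = 14.0%

14.0%


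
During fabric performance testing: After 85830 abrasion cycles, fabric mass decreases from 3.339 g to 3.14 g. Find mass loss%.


Formula: Mass loss% = ((m_before - m_after) / m_before) * 100
Step 1: Mass loss = 3.339 - 3.14 = 0.199 g
Step 2: Ratio = 0.199 / 3.339 = 0.0595987
Step 3: Mass loss% = 0.0595987 * 100 = 5.95987% ≈ 5.96%

5.96%


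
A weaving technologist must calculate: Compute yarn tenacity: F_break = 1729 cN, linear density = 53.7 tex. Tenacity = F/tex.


Formula: Tenacity = Breaking force / Linear density
Tenacity = 1729 cN / 53.7 tex
Tenacity = 32.20 cN/tex

32.20 cN/tex


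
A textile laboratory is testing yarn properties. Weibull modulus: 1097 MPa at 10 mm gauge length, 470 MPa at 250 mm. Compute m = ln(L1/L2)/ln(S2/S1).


Formula: m = ln(L1/L2) / ln(S2/S1)
Step 1: ln(L1/L2) = ln(10/250) = -3.21888
Step 2: S2/S1 = 470/1097 = 0.42844
Step 3: ln(S2/S1) = ln(0.42844) = -0.84760
Step 4: m = -3.21888 / -0.84760 = 3.80

3.80 (Weibull m)


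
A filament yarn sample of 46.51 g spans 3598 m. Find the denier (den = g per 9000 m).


Formula: den = (mass_g / length_m) * 9000
Substituting: den = (46.51 / 3598) * 9000
Intermediate: 46.51 / 3598 = 0.01292663 g/m
den = 0.01292663 * 9000 = 116.3 denier

116.3 denier


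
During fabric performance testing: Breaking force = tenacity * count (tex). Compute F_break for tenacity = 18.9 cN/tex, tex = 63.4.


Formula: Breaking force = Tenacity * Linear density
F = 18.9 cN/tex * 63.4 tex
F = 1198.26 cN

1198.26 cN


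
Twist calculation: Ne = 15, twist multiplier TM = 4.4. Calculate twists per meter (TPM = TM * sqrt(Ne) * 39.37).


Formula: TPM = TM * sqrt(Ne) * 39.37
Step 1: sqrt(Ne) = sqrt(15) = 3.873
Step 2: TM * sqrt(Ne) = 4.4 * 3.873 = 17.0412
Step 3: TPM = 17.0412 * 39.37 = 671 twists/m

671 twists/m


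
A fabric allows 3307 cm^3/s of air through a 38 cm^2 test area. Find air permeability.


Formula: Air Permeability = Airflow / Test Area
AP = 3307 cm^3/s / 38 cm^2
AP = 87.0 cm^3/s/cm^2

87.0 cm^3/s/cm^2


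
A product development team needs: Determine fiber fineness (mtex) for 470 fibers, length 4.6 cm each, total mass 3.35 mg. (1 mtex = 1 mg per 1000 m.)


Formula: fineness (mtex) = mass (mg) / total length (km) = (mass_mg / total_length_m) * 1000
Step 1: Convert fiber length: 4.6 cm = 0.046 m
Step 2: Total fiber length = 470 * 0.046 = 21.62 m
Step 3: Linear density = 3.35 mg / 21.62 m = 0.1549 mg/m
Step 4: fineness = 0.1549 * 1000 = 154.9 mtex

154.9 mtex


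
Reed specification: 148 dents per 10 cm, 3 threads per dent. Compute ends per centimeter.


Formula: EPC = (dents per 10 cm * ends per dent) / 10
Step 1: Total ends per 10 cm = 148 * 3 = 444
Step 2: EPC = 444 / 10 = 44.4 ends/cm

44.4 ends/cm


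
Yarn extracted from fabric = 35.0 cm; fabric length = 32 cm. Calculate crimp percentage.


Formula: Crimp% = ((L_yarn - L_fabric) / L_fabric) * 100
Step 1: Extension = 35.0 - 32 = 3.0 cm
Step 2: Crimp% = (3.0 / 32) * 100
Step 3: Crimp% = 0.09375 * 100 = 9.375% ≈ 9.4%

9.4%


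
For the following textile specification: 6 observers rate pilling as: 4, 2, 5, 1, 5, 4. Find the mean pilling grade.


Formula: Mean = sum / count
Sum = 4 + 2 + 5 + 1 + 5 + 4 = 21
Mean = 21 / 6 = 3.5

3.5


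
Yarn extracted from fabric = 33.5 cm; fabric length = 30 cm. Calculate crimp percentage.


Formula: Crimp% = ((L_yarn - L_fabric) / L_fabric) * 100
Step 1: Extension = 33.5 - 30 = 3.5 cm
Step 2: Crimp% = (3.5 / 30) * 100
Step 3: Crimp% = 0.116667 * 100 = 11.6667% ≈ 11.7%

11.7%


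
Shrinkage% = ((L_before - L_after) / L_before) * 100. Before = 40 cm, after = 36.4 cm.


Formula: Shrinkage% = ((L_before - L_after) / L_before) * 100
Step 1: Shrinkage = 40 - 36.4 = 3.6 cm
Step 2: Shrinkage% = (3.6 / 40) * 100
Step 3: Shrinkage% = 0.09 * 100 = 9.0%

9.0%


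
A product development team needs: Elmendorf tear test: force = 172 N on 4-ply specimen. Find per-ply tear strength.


Formula: Per-ply strength = Total force / Number of plies
Per-ply = 172 N / 4
Per-ply = 43 N

43 N
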